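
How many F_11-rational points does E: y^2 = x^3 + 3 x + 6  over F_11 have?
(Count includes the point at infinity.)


For each x in F_11, count y with y^2 = x^3 + 3 x + 6 mod 11:
  x = 2: RHS = 9, y in [3, 8]  -> 2 point(s)
  x = 3: RHS = 9, y in [3, 8]  -> 2 point(s)
  x = 4: RHS = 5, y in [4, 7]  -> 2 point(s)
  x = 5: RHS = 3, y in [5, 6]  -> 2 point(s)
  x = 6: RHS = 9, y in [3, 8]  -> 2 point(s)
  x = 8: RHS = 3, y in [5, 6]  -> 2 point(s)
  x = 9: RHS = 3, y in [5, 6]  -> 2 point(s)
Affine points: 14. Add the point at infinity: total = 15.

#E(F_11) = 15


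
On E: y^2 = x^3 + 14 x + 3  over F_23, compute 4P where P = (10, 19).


k = 4 = 100_2 (binary, LSB first: 001)
Double-and-add from P = (10, 19):
  bit 0 = 0: acc unchanged = O
  bit 1 = 0: acc unchanged = O
  bit 2 = 1: acc = O + (0, 7) = (0, 7)

4P = (0, 7)


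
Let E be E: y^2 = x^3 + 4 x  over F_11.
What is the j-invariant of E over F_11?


Delta = -16(4 a^3 + 27 b^2) mod 11 = 7
-1728 * (4 a)^3 = -1728 * (4*4)^3 mod 11 = 7
j = 7 * 7^(-1) mod 11 = 1

j = 1 (mod 11)


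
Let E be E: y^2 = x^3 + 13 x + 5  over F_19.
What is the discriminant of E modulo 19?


4 a^3 + 27 b^2 = 4*13^3 + 27*5^2 = 8788 + 675 = 9463
Delta = -16 * (9463) = -151408
Delta mod 19 = 3

Delta = 3 (mod 19)


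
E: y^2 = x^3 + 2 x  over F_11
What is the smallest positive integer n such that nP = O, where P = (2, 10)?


Compute successive multiples of P until we hit O:
  1P = (2, 10)
  2P = (1, 5)
  3P = (0, 0)
  4P = (1, 6)
  5P = (2, 1)
  6P = O

ord(P) = 6


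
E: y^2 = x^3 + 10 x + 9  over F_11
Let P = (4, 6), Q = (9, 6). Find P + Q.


P != Q, so use the chord formula.
s = (y2 - y1) / (x2 - x1) = (0) / (5) mod 11 = 0
x3 = s^2 - x1 - x2 mod 11 = 0^2 - 4 - 9 = 9
y3 = s (x1 - x3) - y1 mod 11 = 0 * (4 - 9) - 6 = 5

P + Q = (9, 5)


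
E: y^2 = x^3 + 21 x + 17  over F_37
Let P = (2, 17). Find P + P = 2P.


Doubling: s = (3 x1^2 + a) / (2 y1)
s = (3*2^2 + 21) / (2*17) mod 37 = 26
x3 = s^2 - 2 x1 mod 37 = 26^2 - 2*2 = 6
y3 = s (x1 - x3) - y1 mod 37 = 26 * (2 - 6) - 17 = 27

2P = (6, 27)


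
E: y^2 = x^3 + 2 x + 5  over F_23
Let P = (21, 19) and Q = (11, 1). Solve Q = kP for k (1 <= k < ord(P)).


Enumerate multiples of P until we hit Q = (11, 1):
  1P = (21, 19)
  2P = (20, 8)
  3P = (11, 22)
  4P = (18, 10)
  5P = (16, 19)
  6P = (9, 4)
  7P = (19, 18)
  8P = (12, 20)
  9P = (15, 11)
  10P = (22, 18)
  11P = (4, 10)
  12P = (6, 16)
  13P = (8, 2)
  14P = (10, 6)
  15P = (1, 13)
  16P = (5, 18)
  17P = (5, 5)
  18P = (1, 10)
  19P = (10, 17)
  20P = (8, 21)
  21P = (6, 7)
  22P = (4, 13)
  23P = (22, 5)
  24P = (15, 12)
  25P = (12, 3)
  26P = (19, 5)
  27P = (9, 19)
  28P = (16, 4)
  29P = (18, 13)
  30P = (11, 1)
Match found at i = 30.

k = 30


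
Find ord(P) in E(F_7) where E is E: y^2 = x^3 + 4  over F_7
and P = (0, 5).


Compute successive multiples of P until we hit O:
  1P = (0, 5)
  2P = (0, 2)
  3P = O

ord(P) = 3


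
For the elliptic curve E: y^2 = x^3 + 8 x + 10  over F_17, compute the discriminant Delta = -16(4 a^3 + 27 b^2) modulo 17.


4 a^3 + 27 b^2 = 4*8^3 + 27*10^2 = 2048 + 2700 = 4748
Delta = -16 * (4748) = -75968
Delta mod 17 = 5

Delta = 5 (mod 17)


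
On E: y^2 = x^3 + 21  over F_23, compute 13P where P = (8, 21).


k = 13 = 1101_2 (binary, LSB first: 1011)
Double-and-add from P = (8, 21):
  bit 0 = 1: acc = O + (8, 21) = (8, 21)
  bit 1 = 0: acc unchanged = (8, 21)
  bit 2 = 1: acc = (8, 21) + (17, 14) = (4, 4)
  bit 3 = 1: acc = (4, 4) + (2, 11) = (12, 1)

13P = (12, 1)


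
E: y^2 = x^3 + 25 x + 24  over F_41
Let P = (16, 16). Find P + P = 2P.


Doubling: s = (3 x1^2 + a) / (2 y1)
s = (3*16^2 + 25) / (2*16) mod 41 = 3
x3 = s^2 - 2 x1 mod 41 = 3^2 - 2*16 = 18
y3 = s (x1 - x3) - y1 mod 41 = 3 * (16 - 18) - 16 = 19

2P = (18, 19)


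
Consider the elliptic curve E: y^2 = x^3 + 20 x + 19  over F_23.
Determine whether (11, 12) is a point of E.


Check whether y^2 = x^3 + 20 x + 19 (mod 23) for (x, y) = (11, 12).
LHS: y^2 = 12^2 mod 23 = 6
RHS: x^3 + 20 x + 19 = 11^3 + 20*11 + 19 mod 23 = 6
LHS = RHS

Yes, on the curve


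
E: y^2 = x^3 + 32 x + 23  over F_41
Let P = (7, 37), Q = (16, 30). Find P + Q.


P != Q, so use the chord formula.
s = (y2 - y1) / (x2 - x1) = (34) / (9) mod 41 = 22
x3 = s^2 - x1 - x2 mod 41 = 22^2 - 7 - 16 = 10
y3 = s (x1 - x3) - y1 mod 41 = 22 * (7 - 10) - 37 = 20

P + Q = (10, 20)


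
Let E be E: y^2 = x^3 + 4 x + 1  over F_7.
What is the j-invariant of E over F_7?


Delta = -16(4 a^3 + 27 b^2) mod 7 = 1
-1728 * (4 a)^3 = -1728 * (4*4)^3 mod 7 = 1
j = 1 * 1^(-1) mod 7 = 1

j = 1 (mod 7)


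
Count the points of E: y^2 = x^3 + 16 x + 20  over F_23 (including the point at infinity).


For each x in F_23, count y with y^2 = x^3 + 16 x + 20 mod 23:
  x = 3: RHS = 3, y in [7, 16]  -> 2 point(s)
  x = 5: RHS = 18, y in [8, 15]  -> 2 point(s)
  x = 8: RHS = 16, y in [4, 19]  -> 2 point(s)
  x = 11: RHS = 9, y in [3, 20]  -> 2 point(s)
  x = 12: RHS = 8, y in [10, 13]  -> 2 point(s)
  x = 15: RHS = 1, y in [1, 22]  -> 2 point(s)
  x = 16: RHS = 2, y in [5, 18]  -> 2 point(s)
  x = 21: RHS = 3, y in [7, 16]  -> 2 point(s)
  x = 22: RHS = 3, y in [7, 16]  -> 2 point(s)
Affine points: 18. Add the point at infinity: total = 19.

#E(F_23) = 19


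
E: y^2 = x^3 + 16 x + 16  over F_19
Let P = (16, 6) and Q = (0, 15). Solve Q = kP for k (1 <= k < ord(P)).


Enumerate multiples of P until we hit Q = (0, 15):
  1P = (16, 6)
  2P = (10, 6)
  3P = (12, 13)
  4P = (0, 4)
  5P = (14, 18)
  6P = (6, 10)
  7P = (4, 12)
  8P = (4, 7)
  9P = (6, 9)
  10P = (14, 1)
  11P = (0, 15)
Match found at i = 11.

k = 11


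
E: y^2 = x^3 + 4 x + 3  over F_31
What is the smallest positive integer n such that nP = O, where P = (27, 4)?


Compute successive multiples of P until we hit O:
  1P = (27, 4)
  2P = (27, 27)
  3P = O

ord(P) = 3


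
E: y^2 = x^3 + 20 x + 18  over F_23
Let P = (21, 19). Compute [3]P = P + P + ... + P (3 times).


k = 3 = 11_2 (binary, LSB first: 11)
Double-and-add from P = (21, 19):
  bit 0 = 1: acc = O + (21, 19) = (21, 19)
  bit 1 = 1: acc = (21, 19) + (20, 0) = (21, 4)

3P = (21, 4)


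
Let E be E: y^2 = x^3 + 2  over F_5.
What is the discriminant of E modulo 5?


4 a^3 + 27 b^2 = 4*0^3 + 27*2^2 = 0 + 108 = 108
Delta = -16 * (108) = -1728
Delta mod 5 = 2

Delta = 2 (mod 5)


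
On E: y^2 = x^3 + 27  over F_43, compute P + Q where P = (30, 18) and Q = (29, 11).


P != Q, so use the chord formula.
s = (y2 - y1) / (x2 - x1) = (36) / (42) mod 43 = 7
x3 = s^2 - x1 - x2 mod 43 = 7^2 - 30 - 29 = 33
y3 = s (x1 - x3) - y1 mod 43 = 7 * (30 - 33) - 18 = 4

P + Q = (33, 4)


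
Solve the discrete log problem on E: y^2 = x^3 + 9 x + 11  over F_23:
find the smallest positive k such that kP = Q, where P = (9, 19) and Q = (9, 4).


Enumerate multiples of P until we hit Q = (9, 4):
  1P = (9, 19)
  2P = (14, 12)
  3P = (13, 5)
  4P = (19, 16)
  5P = (22, 1)
  6P = (21, 10)
  7P = (18, 5)
  8P = (20, 16)
  9P = (7, 16)
  10P = (15, 18)
  11P = (15, 5)
  12P = (7, 7)
  13P = (20, 7)
  14P = (18, 18)
  15P = (21, 13)
  16P = (22, 22)
  17P = (19, 7)
  18P = (13, 18)
  19P = (14, 11)
  20P = (9, 4)
Match found at i = 20.

k = 20


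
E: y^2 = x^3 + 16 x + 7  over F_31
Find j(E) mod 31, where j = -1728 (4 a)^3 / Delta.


Delta = -16(4 a^3 + 27 b^2) mod 31 = 28
-1728 * (4 a)^3 = -1728 * (4*16)^3 mod 31 = 2
j = 2 * 28^(-1) mod 31 = 20

j = 20 (mod 31)


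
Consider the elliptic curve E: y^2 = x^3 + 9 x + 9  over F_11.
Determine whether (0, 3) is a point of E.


Check whether y^2 = x^3 + 9 x + 9 (mod 11) for (x, y) = (0, 3).
LHS: y^2 = 3^2 mod 11 = 9
RHS: x^3 + 9 x + 9 = 0^3 + 9*0 + 9 mod 11 = 9
LHS = RHS

Yes, on the curve


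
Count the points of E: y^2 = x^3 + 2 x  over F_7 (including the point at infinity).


For each x in F_7, count y with y^2 = x^3 + 2 x + 0 mod 7:
  x = 0: RHS = 0, y in [0]  -> 1 point(s)
  x = 4: RHS = 2, y in [3, 4]  -> 2 point(s)
  x = 5: RHS = 2, y in [3, 4]  -> 2 point(s)
  x = 6: RHS = 4, y in [2, 5]  -> 2 point(s)
Affine points: 7. Add the point at infinity: total = 8.

#E(F_7) = 8


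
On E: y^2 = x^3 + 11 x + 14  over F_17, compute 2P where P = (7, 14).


Doubling: s = (3 x1^2 + a) / (2 y1)
s = (3*7^2 + 11) / (2*14) mod 17 = 2
x3 = s^2 - 2 x1 mod 17 = 2^2 - 2*7 = 7
y3 = s (x1 - x3) - y1 mod 17 = 2 * (7 - 7) - 14 = 3

2P = (7, 3)


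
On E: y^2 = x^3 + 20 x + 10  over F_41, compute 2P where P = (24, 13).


Doubling: s = (3 x1^2 + a) / (2 y1)
s = (3*24^2 + 20) / (2*13) mod 41 = 1
x3 = s^2 - 2 x1 mod 41 = 1^2 - 2*24 = 35
y3 = s (x1 - x3) - y1 mod 41 = 1 * (24 - 35) - 13 = 17

2P = (35, 17)


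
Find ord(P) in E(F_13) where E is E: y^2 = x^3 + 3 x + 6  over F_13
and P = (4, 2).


Compute successive multiples of P until we hit O:
  1P = (4, 2)
  2P = (1, 7)
  3P = (5, 4)
  4P = (8, 3)
  5P = (10, 3)
  6P = (3, 9)
  7P = (3, 4)
  8P = (10, 10)
  ... (continuing to 13P)
  13P = O

ord(P) = 13


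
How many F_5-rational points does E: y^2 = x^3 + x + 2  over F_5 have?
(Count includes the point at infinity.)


For each x in F_5, count y with y^2 = x^3 + 1 x + 2 mod 5:
  x = 1: RHS = 4, y in [2, 3]  -> 2 point(s)
  x = 4: RHS = 0, y in [0]  -> 1 point(s)
Affine points: 3. Add the point at infinity: total = 4.

#E(F_5) = 4


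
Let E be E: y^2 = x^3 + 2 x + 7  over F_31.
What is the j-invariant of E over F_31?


Delta = -16(4 a^3 + 27 b^2) mod 31 = 20
-1728 * (4 a)^3 = -1728 * (4*2)^3 mod 31 = 4
j = 4 * 20^(-1) mod 31 = 25

j = 25 (mod 31)


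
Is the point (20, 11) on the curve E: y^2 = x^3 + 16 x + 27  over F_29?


Check whether y^2 = x^3 + 16 x + 27 (mod 29) for (x, y) = (20, 11).
LHS: y^2 = 11^2 mod 29 = 5
RHS: x^3 + 16 x + 27 = 20^3 + 16*20 + 27 mod 29 = 24
LHS != RHS

No, not on the curve


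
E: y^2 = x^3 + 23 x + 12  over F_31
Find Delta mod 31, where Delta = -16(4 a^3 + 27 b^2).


4 a^3 + 27 b^2 = 4*23^3 + 27*12^2 = 48668 + 3888 = 52556
Delta = -16 * (52556) = -840896
Delta mod 31 = 10

Delta = 10 (mod 31)


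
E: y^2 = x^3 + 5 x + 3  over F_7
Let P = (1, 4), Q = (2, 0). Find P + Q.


P != Q, so use the chord formula.
s = (y2 - y1) / (x2 - x1) = (3) / (1) mod 7 = 3
x3 = s^2 - x1 - x2 mod 7 = 3^2 - 1 - 2 = 6
y3 = s (x1 - x3) - y1 mod 7 = 3 * (1 - 6) - 4 = 2

P + Q = (6, 2)


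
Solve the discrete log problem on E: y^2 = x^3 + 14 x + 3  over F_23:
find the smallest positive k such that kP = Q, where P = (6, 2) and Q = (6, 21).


Enumerate multiples of P until we hit Q = (6, 21):
  1P = (6, 2)
  2P = (4, 13)
  3P = (3, 16)
  4P = (0, 16)
  5P = (2, 4)
  6P = (21, 17)
  7P = (20, 7)
  8P = (1, 8)
  9P = (11, 4)
  10P = (8, 11)
  11P = (12, 17)
  12P = (17, 5)
  13P = (13, 17)
  14P = (10, 19)
  15P = (15, 0)
  16P = (10, 4)
  17P = (13, 6)
  18P = (17, 18)
  19P = (12, 6)
  20P = (8, 12)
  21P = (11, 19)
  22P = (1, 15)
  23P = (20, 16)
  24P = (21, 6)
  25P = (2, 19)
  26P = (0, 7)
  27P = (3, 7)
  28P = (4, 10)
  29P = (6, 21)
Match found at i = 29.

k = 29


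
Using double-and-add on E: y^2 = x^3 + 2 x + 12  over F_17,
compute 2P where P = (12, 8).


k = 2 = 10_2 (binary, LSB first: 01)
Double-and-add from P = (12, 8):
  bit 0 = 0: acc unchanged = O
  bit 1 = 1: acc = O + (6, 6) = (6, 6)

2P = (6, 6)


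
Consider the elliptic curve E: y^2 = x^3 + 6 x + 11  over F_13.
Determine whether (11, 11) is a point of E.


Check whether y^2 = x^3 + 6 x + 11 (mod 13) for (x, y) = (11, 11).
LHS: y^2 = 11^2 mod 13 = 4
RHS: x^3 + 6 x + 11 = 11^3 + 6*11 + 11 mod 13 = 4
LHS = RHS

Yes, on the curve


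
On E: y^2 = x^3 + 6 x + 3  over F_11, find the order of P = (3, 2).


Compute successive multiples of P until we hit O:
  1P = (3, 2)
  2P = (5, 9)
  3P = (7, 6)
  4P = (2, 10)
  5P = (4, 6)
  6P = (9, 7)
  7P = (0, 6)
  8P = (0, 5)
  ... (continuing to 15P)
  15P = O

ord(P) = 15


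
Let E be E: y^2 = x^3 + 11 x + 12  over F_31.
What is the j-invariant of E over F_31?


Delta = -16(4 a^3 + 27 b^2) mod 31 = 13
-1728 * (4 a)^3 = -1728 * (4*11)^3 mod 31 = 30
j = 30 * 13^(-1) mod 31 = 19

j = 19 (mod 31)


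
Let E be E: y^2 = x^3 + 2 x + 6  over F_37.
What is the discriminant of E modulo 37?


4 a^3 + 27 b^2 = 4*2^3 + 27*6^2 = 32 + 972 = 1004
Delta = -16 * (1004) = -16064
Delta mod 37 = 31

Delta = 31 (mod 37)


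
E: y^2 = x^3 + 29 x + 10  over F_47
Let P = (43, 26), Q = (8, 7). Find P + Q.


P != Q, so use the chord formula.
s = (y2 - y1) / (x2 - x1) = (28) / (12) mod 47 = 18
x3 = s^2 - x1 - x2 mod 47 = 18^2 - 43 - 8 = 38
y3 = s (x1 - x3) - y1 mod 47 = 18 * (43 - 38) - 26 = 17

P + Q = (38, 17)


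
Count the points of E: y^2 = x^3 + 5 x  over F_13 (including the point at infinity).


For each x in F_13, count y with y^2 = x^3 + 5 x + 0 mod 13:
  x = 0: RHS = 0, y in [0]  -> 1 point(s)
  x = 3: RHS = 3, y in [4, 9]  -> 2 point(s)
  x = 6: RHS = 12, y in [5, 8]  -> 2 point(s)
  x = 7: RHS = 1, y in [1, 12]  -> 2 point(s)
  x = 10: RHS = 10, y in [6, 7]  -> 2 point(s)
Affine points: 9. Add the point at infinity: total = 10.

#E(F_13) = 10


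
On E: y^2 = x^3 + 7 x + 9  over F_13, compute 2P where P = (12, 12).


k = 2 = 10_2 (binary, LSB first: 01)
Double-and-add from P = (12, 12):
  bit 0 = 0: acc unchanged = O
  bit 1 = 1: acc = O + (1, 11) = (1, 11)

2P = (1, 11)


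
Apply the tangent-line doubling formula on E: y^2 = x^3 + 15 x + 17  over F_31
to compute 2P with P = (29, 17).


Doubling: s = (3 x1^2 + a) / (2 y1)
s = (3*29^2 + 15) / (2*17) mod 31 = 9
x3 = s^2 - 2 x1 mod 31 = 9^2 - 2*29 = 23
y3 = s (x1 - x3) - y1 mod 31 = 9 * (29 - 23) - 17 = 6

2P = (23, 6)


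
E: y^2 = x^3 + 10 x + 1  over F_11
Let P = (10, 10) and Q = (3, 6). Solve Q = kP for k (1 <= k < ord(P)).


Enumerate multiples of P until we hit Q = (3, 6):
  1P = (10, 10)
  2P = (3, 5)
  3P = (3, 6)
Match found at i = 3.

k = 3


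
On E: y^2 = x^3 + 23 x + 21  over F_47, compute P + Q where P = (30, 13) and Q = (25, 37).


P != Q, so use the chord formula.
s = (y2 - y1) / (x2 - x1) = (24) / (42) mod 47 = 14
x3 = s^2 - x1 - x2 mod 47 = 14^2 - 30 - 25 = 0
y3 = s (x1 - x3) - y1 mod 47 = 14 * (30 - 0) - 13 = 31

P + Q = (0, 31)


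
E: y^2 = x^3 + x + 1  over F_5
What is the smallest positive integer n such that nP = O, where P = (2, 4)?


Compute successive multiples of P until we hit O:
  1P = (2, 4)
  2P = (2, 1)
  3P = O

ord(P) = 3


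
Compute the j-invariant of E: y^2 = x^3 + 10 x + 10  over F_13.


Delta = -16(4 a^3 + 27 b^2) mod 13 = 11
-1728 * (4 a)^3 = -1728 * (4*10)^3 mod 13 = 1
j = 1 * 11^(-1) mod 13 = 6

j = 6 (mod 13)


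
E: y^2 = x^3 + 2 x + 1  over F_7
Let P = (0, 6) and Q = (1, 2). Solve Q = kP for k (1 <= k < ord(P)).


Enumerate multiples of P until we hit Q = (1, 2):
  1P = (0, 6)
  2P = (1, 2)
Match found at i = 2.

k = 2


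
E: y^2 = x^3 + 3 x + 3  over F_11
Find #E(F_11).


For each x in F_11, count y with y^2 = x^3 + 3 x + 3 mod 11:
  x = 0: RHS = 3, y in [5, 6]  -> 2 point(s)
  x = 5: RHS = 0, y in [0]  -> 1 point(s)
  x = 7: RHS = 4, y in [2, 9]  -> 2 point(s)
  x = 8: RHS = 0, y in [0]  -> 1 point(s)
  x = 9: RHS = 0, y in [0]  -> 1 point(s)
Affine points: 7. Add the point at infinity: total = 8.

#E(F_11) = 8


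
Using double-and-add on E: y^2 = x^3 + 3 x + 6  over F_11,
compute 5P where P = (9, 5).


k = 5 = 101_2 (binary, LSB first: 101)
Double-and-add from P = (9, 5):
  bit 0 = 1: acc = O + (9, 5) = (9, 5)
  bit 1 = 0: acc unchanged = (9, 5)
  bit 2 = 1: acc = (9, 5) + (9, 5) = (9, 6)

5P = (9, 6)


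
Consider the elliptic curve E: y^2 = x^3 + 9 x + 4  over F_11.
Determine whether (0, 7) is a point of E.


Check whether y^2 = x^3 + 9 x + 4 (mod 11) for (x, y) = (0, 7).
LHS: y^2 = 7^2 mod 11 = 5
RHS: x^3 + 9 x + 4 = 0^3 + 9*0 + 4 mod 11 = 4
LHS != RHS

No, not on the curve


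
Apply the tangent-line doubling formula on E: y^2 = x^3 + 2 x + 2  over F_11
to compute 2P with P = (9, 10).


Doubling: s = (3 x1^2 + a) / (2 y1)
s = (3*9^2 + 2) / (2*10) mod 11 = 4
x3 = s^2 - 2 x1 mod 11 = 4^2 - 2*9 = 9
y3 = s (x1 - x3) - y1 mod 11 = 4 * (9 - 9) - 10 = 1

2P = (9, 1)


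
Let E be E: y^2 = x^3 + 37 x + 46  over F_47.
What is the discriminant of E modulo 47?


4 a^3 + 27 b^2 = 4*37^3 + 27*46^2 = 202612 + 57132 = 259744
Delta = -16 * (259744) = -4155904
Delta mod 47 = 24

Delta = 24 (mod 47)


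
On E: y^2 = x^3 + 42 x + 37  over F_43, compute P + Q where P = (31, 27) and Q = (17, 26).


P != Q, so use the chord formula.
s = (y2 - y1) / (x2 - x1) = (42) / (29) mod 43 = 40
x3 = s^2 - x1 - x2 mod 43 = 40^2 - 31 - 17 = 4
y3 = s (x1 - x3) - y1 mod 43 = 40 * (31 - 4) - 27 = 21

P + Q = (4, 21)


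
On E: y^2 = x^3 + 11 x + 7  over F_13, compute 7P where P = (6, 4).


k = 7 = 111_2 (binary, LSB first: 111)
Double-and-add from P = (6, 4):
  bit 0 = 1: acc = O + (6, 4) = (6, 4)
  bit 1 = 1: acc = (6, 4) + (10, 8) = (11, 4)
  bit 2 = 1: acc = (11, 4) + (9, 9) = (9, 4)

7P = (9, 4)


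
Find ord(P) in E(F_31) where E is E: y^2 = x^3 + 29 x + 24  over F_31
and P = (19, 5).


Compute successive multiples of P until we hit O:
  1P = (19, 5)
  2P = (13, 5)
  3P = (30, 26)
  4P = (21, 25)
  5P = (29, 19)
  6P = (11, 0)
  7P = (29, 12)
  8P = (21, 6)
  ... (continuing to 12P)
  12P = O

ord(P) = 12


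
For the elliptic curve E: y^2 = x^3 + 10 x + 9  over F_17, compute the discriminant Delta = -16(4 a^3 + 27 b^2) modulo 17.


4 a^3 + 27 b^2 = 4*10^3 + 27*9^2 = 4000 + 2187 = 6187
Delta = -16 * (6187) = -98992
Delta mod 17 = 16

Delta = 16 (mod 17)


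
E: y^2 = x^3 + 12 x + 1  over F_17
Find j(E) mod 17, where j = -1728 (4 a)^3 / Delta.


Delta = -16(4 a^3 + 27 b^2) mod 17 = 3
-1728 * (4 a)^3 = -1728 * (4*12)^3 mod 17 = 8
j = 8 * 3^(-1) mod 17 = 14

j = 14 (mod 17)


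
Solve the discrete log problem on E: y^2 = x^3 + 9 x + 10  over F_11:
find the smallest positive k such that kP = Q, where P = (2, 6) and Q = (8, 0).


Enumerate multiples of P until we hit Q = (8, 0):
  1P = (2, 6)
  2P = (8, 0)
Match found at i = 2.

k = 2


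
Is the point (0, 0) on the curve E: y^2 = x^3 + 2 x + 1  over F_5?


Check whether y^2 = x^3 + 2 x + 1 (mod 5) for (x, y) = (0, 0).
LHS: y^2 = 0^2 mod 5 = 0
RHS: x^3 + 2 x + 1 = 0^3 + 2*0 + 1 mod 5 = 1
LHS != RHS

No, not on the curve


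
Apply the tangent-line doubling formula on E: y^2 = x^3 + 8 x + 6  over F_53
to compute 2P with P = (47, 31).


Doubling: s = (3 x1^2 + a) / (2 y1)
s = (3*47^2 + 8) / (2*31) mod 53 = 7
x3 = s^2 - 2 x1 mod 53 = 7^2 - 2*47 = 8
y3 = s (x1 - x3) - y1 mod 53 = 7 * (47 - 8) - 31 = 30

2P = (8, 30)


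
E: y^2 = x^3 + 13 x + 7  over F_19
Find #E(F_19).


For each x in F_19, count y with y^2 = x^3 + 13 x + 7 mod 19:
  x = 0: RHS = 7, y in [8, 11]  -> 2 point(s)
  x = 3: RHS = 16, y in [4, 15]  -> 2 point(s)
  x = 4: RHS = 9, y in [3, 16]  -> 2 point(s)
  x = 5: RHS = 7, y in [8, 11]  -> 2 point(s)
  x = 6: RHS = 16, y in [4, 15]  -> 2 point(s)
  x = 7: RHS = 4, y in [2, 17]  -> 2 point(s)
  x = 9: RHS = 17, y in [6, 13]  -> 2 point(s)
  x = 10: RHS = 16, y in [4, 15]  -> 2 point(s)
  x = 13: RHS = 17, y in [6, 13]  -> 2 point(s)
  x = 14: RHS = 7, y in [8, 11]  -> 2 point(s)
  x = 15: RHS = 5, y in [9, 10]  -> 2 point(s)
  x = 16: RHS = 17, y in [6, 13]  -> 2 point(s)
  x = 17: RHS = 11, y in [7, 12]  -> 2 point(s)
Affine points: 26. Add the point at infinity: total = 27.

#E(F_19) = 27


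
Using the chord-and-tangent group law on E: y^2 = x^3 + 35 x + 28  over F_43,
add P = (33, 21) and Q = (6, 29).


P != Q, so use the chord formula.
s = (y2 - y1) / (x2 - x1) = (8) / (16) mod 43 = 22
x3 = s^2 - x1 - x2 mod 43 = 22^2 - 33 - 6 = 15
y3 = s (x1 - x3) - y1 mod 43 = 22 * (33 - 15) - 21 = 31

P + Q = (15, 31)


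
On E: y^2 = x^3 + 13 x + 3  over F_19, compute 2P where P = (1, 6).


Doubling: s = (3 x1^2 + a) / (2 y1)
s = (3*1^2 + 13) / (2*6) mod 19 = 14
x3 = s^2 - 2 x1 mod 19 = 14^2 - 2*1 = 4
y3 = s (x1 - x3) - y1 mod 19 = 14 * (1 - 4) - 6 = 9

2P = (4, 9)


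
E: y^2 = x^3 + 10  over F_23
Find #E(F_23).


For each x in F_23, count y with y^2 = x^3 + 0 x + 10 mod 23:
  x = 2: RHS = 18, y in [8, 15]  -> 2 point(s)
  x = 7: RHS = 8, y in [10, 13]  -> 2 point(s)
  x = 8: RHS = 16, y in [4, 19]  -> 2 point(s)
  x = 9: RHS = 3, y in [7, 16]  -> 2 point(s)
  x = 12: RHS = 13, y in [6, 17]  -> 2 point(s)
  x = 15: RHS = 4, y in [2, 21]  -> 2 point(s)
  x = 16: RHS = 12, y in [9, 14]  -> 2 point(s)
  x = 17: RHS = 1, y in [1, 22]  -> 2 point(s)
  x = 18: RHS = 0, y in [0]  -> 1 point(s)
  x = 20: RHS = 6, y in [11, 12]  -> 2 point(s)
  x = 21: RHS = 2, y in [5, 18]  -> 2 point(s)
  x = 22: RHS = 9, y in [3, 20]  -> 2 point(s)
Affine points: 23. Add the point at infinity: total = 24.

#E(F_23) = 24


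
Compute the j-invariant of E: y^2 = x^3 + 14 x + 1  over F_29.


Delta = -16(4 a^3 + 27 b^2) mod 29 = 11
-1728 * (4 a)^3 = -1728 * (4*14)^3 mod 29 = 20
j = 20 * 11^(-1) mod 29 = 15

j = 15 (mod 29)


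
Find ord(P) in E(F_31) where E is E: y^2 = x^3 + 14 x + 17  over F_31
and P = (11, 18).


Compute successive multiples of P until we hit O:
  1P = (11, 18)
  2P = (10, 14)
  3P = (26, 15)
  4P = (30, 23)
  5P = (30, 8)
  6P = (26, 16)
  7P = (10, 17)
  8P = (11, 13)
  ... (continuing to 9P)
  9P = O

ord(P) = 9


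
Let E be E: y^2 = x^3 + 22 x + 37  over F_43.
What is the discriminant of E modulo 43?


4 a^3 + 27 b^2 = 4*22^3 + 27*37^2 = 42592 + 36963 = 79555
Delta = -16 * (79555) = -1272880
Delta mod 43 = 6

Delta = 6 (mod 43)


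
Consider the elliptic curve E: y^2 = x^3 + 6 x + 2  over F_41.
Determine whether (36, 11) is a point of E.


Check whether y^2 = x^3 + 6 x + 2 (mod 41) for (x, y) = (36, 11).
LHS: y^2 = 11^2 mod 41 = 39
RHS: x^3 + 6 x + 2 = 36^3 + 6*36 + 2 mod 41 = 11
LHS != RHS

No, not on the curve


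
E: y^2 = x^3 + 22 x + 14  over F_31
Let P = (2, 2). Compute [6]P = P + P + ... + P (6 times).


k = 6 = 110_2 (binary, LSB first: 011)
Double-and-add from P = (2, 2):
  bit 0 = 0: acc unchanged = O
  bit 1 = 1: acc = O + (14, 20) = (14, 20)
  bit 2 = 1: acc = (14, 20) + (5, 1) = (0, 13)

6P = (0, 13)


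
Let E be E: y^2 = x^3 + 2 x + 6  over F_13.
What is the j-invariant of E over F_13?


Delta = -16(4 a^3 + 27 b^2) mod 13 = 4
-1728 * (4 a)^3 = -1728 * (4*2)^3 mod 13 = 5
j = 5 * 4^(-1) mod 13 = 11

j = 11 (mod 13)


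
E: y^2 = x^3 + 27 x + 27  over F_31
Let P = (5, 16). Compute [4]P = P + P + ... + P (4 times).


k = 4 = 100_2 (binary, LSB first: 001)
Double-and-add from P = (5, 16):
  bit 0 = 0: acc unchanged = O
  bit 1 = 0: acc unchanged = O
  bit 2 = 1: acc = O + (17, 6) = (17, 6)

4P = (17, 6)


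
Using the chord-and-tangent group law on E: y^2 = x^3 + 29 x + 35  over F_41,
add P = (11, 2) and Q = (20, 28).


P != Q, so use the chord formula.
s = (y2 - y1) / (x2 - x1) = (26) / (9) mod 41 = 12
x3 = s^2 - x1 - x2 mod 41 = 12^2 - 11 - 20 = 31
y3 = s (x1 - x3) - y1 mod 41 = 12 * (11 - 31) - 2 = 4

P + Q = (31, 4)


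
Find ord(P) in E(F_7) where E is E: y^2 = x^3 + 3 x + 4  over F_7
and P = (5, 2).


Compute successive multiples of P until we hit O:
  1P = (5, 2)
  2P = (1, 6)
  3P = (2, 2)
  4P = (0, 5)
  5P = (6, 0)
  6P = (0, 2)
  7P = (2, 5)
  8P = (1, 1)
  ... (continuing to 10P)
  10P = O

ord(P) = 10


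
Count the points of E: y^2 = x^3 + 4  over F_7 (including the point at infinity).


For each x in F_7, count y with y^2 = x^3 + 0 x + 4 mod 7:
  x = 0: RHS = 4, y in [2, 5]  -> 2 point(s)
Affine points: 2. Add the point at infinity: total = 3.

#E(F_7) = 3


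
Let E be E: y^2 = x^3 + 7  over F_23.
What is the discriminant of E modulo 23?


4 a^3 + 27 b^2 = 4*0^3 + 27*7^2 = 0 + 1323 = 1323
Delta = -16 * (1323) = -21168
Delta mod 23 = 15

Delta = 15 (mod 23)


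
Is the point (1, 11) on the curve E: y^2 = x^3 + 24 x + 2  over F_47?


Check whether y^2 = x^3 + 24 x + 2 (mod 47) for (x, y) = (1, 11).
LHS: y^2 = 11^2 mod 47 = 27
RHS: x^3 + 24 x + 2 = 1^3 + 24*1 + 2 mod 47 = 27
LHS = RHS

Yes, on the curve


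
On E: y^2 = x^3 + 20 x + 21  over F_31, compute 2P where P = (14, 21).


Doubling: s = (3 x1^2 + a) / (2 y1)
s = (3*14^2 + 20) / (2*21) mod 31 = 13
x3 = s^2 - 2 x1 mod 31 = 13^2 - 2*14 = 17
y3 = s (x1 - x3) - y1 mod 31 = 13 * (14 - 17) - 21 = 2

2P = (17, 2)


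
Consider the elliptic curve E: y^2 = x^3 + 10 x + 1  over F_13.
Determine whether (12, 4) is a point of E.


Check whether y^2 = x^3 + 10 x + 1 (mod 13) for (x, y) = (12, 4).
LHS: y^2 = 4^2 mod 13 = 3
RHS: x^3 + 10 x + 1 = 12^3 + 10*12 + 1 mod 13 = 3
LHS = RHS

Yes, on the curve


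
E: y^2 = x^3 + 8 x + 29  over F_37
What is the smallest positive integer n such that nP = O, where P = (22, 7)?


Compute successive multiples of P until we hit O:
  1P = (22, 7)
  2P = (26, 4)
  3P = (15, 34)
  4P = (33, 9)
  5P = (12, 15)
  6P = (14, 31)
  7P = (10, 31)
  8P = (9, 4)
  ... (continuing to 40P)
  40P = O

ord(P) = 40


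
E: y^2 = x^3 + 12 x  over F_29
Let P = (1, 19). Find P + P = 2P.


Doubling: s = (3 x1^2 + a) / (2 y1)
s = (3*1^2 + 12) / (2*19) mod 29 = 21
x3 = s^2 - 2 x1 mod 29 = 21^2 - 2*1 = 4
y3 = s (x1 - x3) - y1 mod 29 = 21 * (1 - 4) - 19 = 5

2P = (4, 5)


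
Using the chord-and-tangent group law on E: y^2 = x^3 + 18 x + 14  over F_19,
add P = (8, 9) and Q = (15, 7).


P != Q, so use the chord formula.
s = (y2 - y1) / (x2 - x1) = (17) / (7) mod 19 = 16
x3 = s^2 - x1 - x2 mod 19 = 16^2 - 8 - 15 = 5
y3 = s (x1 - x3) - y1 mod 19 = 16 * (8 - 5) - 9 = 1

P + Q = (5, 1)


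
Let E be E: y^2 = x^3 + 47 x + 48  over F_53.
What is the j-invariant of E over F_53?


Delta = -16(4 a^3 + 27 b^2) mod 53 = 3
-1728 * (4 a)^3 = -1728 * (4*47)^3 mod 53 = 30
j = 30 * 3^(-1) mod 53 = 10

j = 10 (mod 53)


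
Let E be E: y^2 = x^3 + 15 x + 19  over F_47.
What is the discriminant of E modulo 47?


4 a^3 + 27 b^2 = 4*15^3 + 27*19^2 = 13500 + 9747 = 23247
Delta = -16 * (23247) = -371952
Delta mod 47 = 6

Delta = 6 (mod 47)


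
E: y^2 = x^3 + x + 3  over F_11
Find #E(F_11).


For each x in F_11, count y with y^2 = x^3 + 1 x + 3 mod 11:
  x = 0: RHS = 3, y in [5, 6]  -> 2 point(s)
  x = 1: RHS = 5, y in [4, 7]  -> 2 point(s)
  x = 3: RHS = 0, y in [0]  -> 1 point(s)
  x = 4: RHS = 5, y in [4, 7]  -> 2 point(s)
  x = 5: RHS = 1, y in [1, 10]  -> 2 point(s)
  x = 6: RHS = 5, y in [4, 7]  -> 2 point(s)
  x = 7: RHS = 1, y in [1, 10]  -> 2 point(s)
  x = 9: RHS = 4, y in [2, 9]  -> 2 point(s)
  x = 10: RHS = 1, y in [1, 10]  -> 2 point(s)
Affine points: 17. Add the point at infinity: total = 18.

#E(F_11) = 18


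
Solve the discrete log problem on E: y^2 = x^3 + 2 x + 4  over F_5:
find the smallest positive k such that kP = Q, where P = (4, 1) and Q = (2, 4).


Enumerate multiples of P until we hit Q = (2, 4):
  1P = (4, 1)
  2P = (2, 4)
Match found at i = 2.

k = 2


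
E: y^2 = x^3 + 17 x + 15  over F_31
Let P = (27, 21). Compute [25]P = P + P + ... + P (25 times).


k = 25 = 11001_2 (binary, LSB first: 10011)
Double-and-add from P = (27, 21):
  bit 0 = 1: acc = O + (27, 21) = (27, 21)
  bit 1 = 0: acc unchanged = (27, 21)
  bit 2 = 0: acc unchanged = (27, 21)
  bit 3 = 1: acc = (27, 21) + (23, 24) = (30, 20)
  bit 4 = 1: acc = (30, 20) + (10, 10) = (30, 11)

25P = (30, 11)


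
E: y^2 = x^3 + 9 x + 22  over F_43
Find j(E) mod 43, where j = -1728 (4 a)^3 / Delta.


Delta = -16(4 a^3 + 27 b^2) mod 43 = 20
-1728 * (4 a)^3 = -1728 * (4*9)^3 mod 43 = 35
j = 35 * 20^(-1) mod 43 = 34

j = 34 (mod 43)


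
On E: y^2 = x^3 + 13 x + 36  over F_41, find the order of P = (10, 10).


Compute successive multiples of P until we hit O:
  1P = (10, 10)
  2P = (19, 7)
  3P = (3, 15)
  4P = (26, 19)
  5P = (9, 29)
  6P = (14, 25)
  7P = (8, 18)
  8P = (39, 24)
  ... (continuing to 41P)
  41P = O

ord(P) = 41


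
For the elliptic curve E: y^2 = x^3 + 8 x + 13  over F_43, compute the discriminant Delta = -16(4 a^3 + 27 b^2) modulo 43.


4 a^3 + 27 b^2 = 4*8^3 + 27*13^2 = 2048 + 4563 = 6611
Delta = -16 * (6611) = -105776
Delta mod 43 = 4

Delta = 4 (mod 43)


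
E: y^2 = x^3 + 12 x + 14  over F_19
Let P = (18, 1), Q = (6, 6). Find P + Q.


P != Q, so use the chord formula.
s = (y2 - y1) / (x2 - x1) = (5) / (7) mod 19 = 17
x3 = s^2 - x1 - x2 mod 19 = 17^2 - 18 - 6 = 18
y3 = s (x1 - x3) - y1 mod 19 = 17 * (18 - 18) - 1 = 18

P + Q = (18, 18)


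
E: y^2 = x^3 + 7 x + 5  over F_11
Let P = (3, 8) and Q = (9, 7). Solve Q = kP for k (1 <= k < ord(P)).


Enumerate multiples of P until we hit Q = (9, 7):
  1P = (3, 8)
  2P = (9, 4)
  3P = (8, 10)
  4P = (5, 0)
  5P = (8, 1)
  6P = (9, 7)
Match found at i = 6.

k = 6


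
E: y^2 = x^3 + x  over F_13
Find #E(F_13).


For each x in F_13, count y with y^2 = x^3 + 1 x + 0 mod 13:
  x = 0: RHS = 0, y in [0]  -> 1 point(s)
  x = 2: RHS = 10, y in [6, 7]  -> 2 point(s)
  x = 3: RHS = 4, y in [2, 11]  -> 2 point(s)
  x = 4: RHS = 3, y in [4, 9]  -> 2 point(s)
  x = 5: RHS = 0, y in [0]  -> 1 point(s)
  x = 6: RHS = 1, y in [1, 12]  -> 2 point(s)
  x = 7: RHS = 12, y in [5, 8]  -> 2 point(s)
  x = 8: RHS = 0, y in [0]  -> 1 point(s)
  x = 9: RHS = 10, y in [6, 7]  -> 2 point(s)
  x = 10: RHS = 9, y in [3, 10]  -> 2 point(s)
  x = 11: RHS = 3, y in [4, 9]  -> 2 point(s)
Affine points: 19. Add the point at infinity: total = 20.

#E(F_13) = 20


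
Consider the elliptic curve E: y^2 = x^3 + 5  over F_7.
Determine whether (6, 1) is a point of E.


Check whether y^2 = x^3 + 0 x + 5 (mod 7) for (x, y) = (6, 1).
LHS: y^2 = 1^2 mod 7 = 1
RHS: x^3 + 0 x + 5 = 6^3 + 0*6 + 5 mod 7 = 4
LHS != RHS

No, not on the curve


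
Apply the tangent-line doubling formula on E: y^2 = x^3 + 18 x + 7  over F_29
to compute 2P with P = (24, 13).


Doubling: s = (3 x1^2 + a) / (2 y1)
s = (3*24^2 + 18) / (2*13) mod 29 = 27
x3 = s^2 - 2 x1 mod 29 = 27^2 - 2*24 = 14
y3 = s (x1 - x3) - y1 mod 29 = 27 * (24 - 14) - 13 = 25

2P = (14, 25)


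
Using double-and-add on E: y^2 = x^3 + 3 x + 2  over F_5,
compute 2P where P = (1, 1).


k = 2 = 10_2 (binary, LSB first: 01)
Double-and-add from P = (1, 1):
  bit 0 = 0: acc unchanged = O
  bit 1 = 1: acc = O + (2, 1) = (2, 1)

2P = (2, 1)


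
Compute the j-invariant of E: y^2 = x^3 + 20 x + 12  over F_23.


Delta = -16(4 a^3 + 27 b^2) mod 23 = 10
-1728 * (4 a)^3 = -1728 * (4*20)^3 mod 23 = 9
j = 9 * 10^(-1) mod 23 = 17

j = 17 (mod 23)


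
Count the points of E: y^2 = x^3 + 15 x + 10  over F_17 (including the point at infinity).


For each x in F_17, count y with y^2 = x^3 + 15 x + 10 mod 17:
  x = 1: RHS = 9, y in [3, 14]  -> 2 point(s)
  x = 4: RHS = 15, y in [7, 10]  -> 2 point(s)
  x = 7: RHS = 16, y in [4, 13]  -> 2 point(s)
  x = 8: RHS = 13, y in [8, 9]  -> 2 point(s)
  x = 10: RHS = 4, y in [2, 15]  -> 2 point(s)
Affine points: 10. Add the point at infinity: total = 11.

#E(F_17) = 11


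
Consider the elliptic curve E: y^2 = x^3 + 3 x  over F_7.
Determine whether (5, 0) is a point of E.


Check whether y^2 = x^3 + 3 x + 0 (mod 7) for (x, y) = (5, 0).
LHS: y^2 = 0^2 mod 7 = 0
RHS: x^3 + 3 x + 0 = 5^3 + 3*5 + 0 mod 7 = 0
LHS = RHS

Yes, on the curve


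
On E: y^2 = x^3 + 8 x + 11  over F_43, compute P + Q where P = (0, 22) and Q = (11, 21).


P != Q, so use the chord formula.
s = (y2 - y1) / (x2 - x1) = (42) / (11) mod 43 = 39
x3 = s^2 - x1 - x2 mod 43 = 39^2 - 0 - 11 = 5
y3 = s (x1 - x3) - y1 mod 43 = 39 * (0 - 5) - 22 = 41

P + Q = (5, 41)


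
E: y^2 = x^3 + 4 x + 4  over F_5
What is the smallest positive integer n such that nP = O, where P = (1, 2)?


Compute successive multiples of P until we hit O:
  1P = (1, 2)
  2P = (2, 0)
  3P = (1, 3)
  4P = O

ord(P) = 4


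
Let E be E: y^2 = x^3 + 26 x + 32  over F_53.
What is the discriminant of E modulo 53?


4 a^3 + 27 b^2 = 4*26^3 + 27*32^2 = 70304 + 27648 = 97952
Delta = -16 * (97952) = -1567232
Delta mod 53 = 31

Delta = 31 (mod 53)


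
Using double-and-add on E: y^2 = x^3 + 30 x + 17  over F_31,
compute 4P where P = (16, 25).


k = 4 = 100_2 (binary, LSB first: 001)
Double-and-add from P = (16, 25):
  bit 0 = 0: acc unchanged = O
  bit 1 = 0: acc unchanged = O
  bit 2 = 1: acc = O + (13, 0) = (13, 0)

4P = (13, 0)


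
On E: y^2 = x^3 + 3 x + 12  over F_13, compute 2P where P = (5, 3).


Doubling: s = (3 x1^2 + a) / (2 y1)
s = (3*5^2 + 3) / (2*3) mod 13 = 0
x3 = s^2 - 2 x1 mod 13 = 0^2 - 2*5 = 3
y3 = s (x1 - x3) - y1 mod 13 = 0 * (5 - 3) - 3 = 10

2P = (3, 10)


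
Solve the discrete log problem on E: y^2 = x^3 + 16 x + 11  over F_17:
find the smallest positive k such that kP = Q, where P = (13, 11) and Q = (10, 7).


Enumerate multiples of P until we hit Q = (10, 7):
  1P = (13, 11)
  2P = (10, 7)
Match found at i = 2.

k = 2


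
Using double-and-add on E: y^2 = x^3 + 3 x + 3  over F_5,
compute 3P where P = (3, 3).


k = 3 = 11_2 (binary, LSB first: 11)
Double-and-add from P = (3, 3):
  bit 0 = 1: acc = O + (3, 3) = (3, 3)
  bit 1 = 1: acc = (3, 3) + (4, 2) = (4, 3)

3P = (4, 3)


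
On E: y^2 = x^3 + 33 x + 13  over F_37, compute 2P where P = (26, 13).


Doubling: s = (3 x1^2 + a) / (2 y1)
s = (3*26^2 + 33) / (2*13) mod 37 = 1
x3 = s^2 - 2 x1 mod 37 = 1^2 - 2*26 = 23
y3 = s (x1 - x3) - y1 mod 37 = 1 * (26 - 23) - 13 = 27

2P = (23, 27)


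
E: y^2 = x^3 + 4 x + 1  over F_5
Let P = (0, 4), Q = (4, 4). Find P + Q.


P != Q, so use the chord formula.
s = (y2 - y1) / (x2 - x1) = (0) / (4) mod 5 = 0
x3 = s^2 - x1 - x2 mod 5 = 0^2 - 0 - 4 = 1
y3 = s (x1 - x3) - y1 mod 5 = 0 * (0 - 1) - 4 = 1

P + Q = (1, 1)


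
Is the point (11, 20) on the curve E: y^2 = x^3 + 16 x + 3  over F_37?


Check whether y^2 = x^3 + 16 x + 3 (mod 37) for (x, y) = (11, 20).
LHS: y^2 = 20^2 mod 37 = 30
RHS: x^3 + 16 x + 3 = 11^3 + 16*11 + 3 mod 37 = 30
LHS = RHS

Yes, on the curve


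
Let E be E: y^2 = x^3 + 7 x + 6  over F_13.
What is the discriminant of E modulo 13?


4 a^3 + 27 b^2 = 4*7^3 + 27*6^2 = 1372 + 972 = 2344
Delta = -16 * (2344) = -37504
Delta mod 13 = 1

Delta = 1 (mod 13)


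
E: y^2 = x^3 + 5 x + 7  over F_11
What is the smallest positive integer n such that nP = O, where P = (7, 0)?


Compute successive multiples of P until we hit O:
  1P = (7, 0)
  2P = O

ord(P) = 2


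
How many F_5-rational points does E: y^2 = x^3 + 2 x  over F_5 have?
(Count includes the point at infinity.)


For each x in F_5, count y with y^2 = x^3 + 2 x + 0 mod 5:
  x = 0: RHS = 0, y in [0]  -> 1 point(s)
Affine points: 1. Add the point at infinity: total = 2.

#E(F_5) = 2


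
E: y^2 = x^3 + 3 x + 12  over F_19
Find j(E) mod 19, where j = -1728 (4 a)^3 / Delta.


Delta = -16(4 a^3 + 27 b^2) mod 19 = 18
-1728 * (4 a)^3 = -1728 * (4*3)^3 mod 19 = 18
j = 18 * 18^(-1) mod 19 = 1

j = 1 (mod 19)


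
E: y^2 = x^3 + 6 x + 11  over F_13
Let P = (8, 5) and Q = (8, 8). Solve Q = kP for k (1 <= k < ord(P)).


Enumerate multiples of P until we hit Q = (8, 8):
  1P = (8, 5)
  2P = (11, 11)
  3P = (11, 2)
  4P = (8, 8)
Match found at i = 4.

k = 4


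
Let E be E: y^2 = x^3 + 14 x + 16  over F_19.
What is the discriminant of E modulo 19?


4 a^3 + 27 b^2 = 4*14^3 + 27*16^2 = 10976 + 6912 = 17888
Delta = -16 * (17888) = -286208
Delta mod 19 = 8

Delta = 8 (mod 19)


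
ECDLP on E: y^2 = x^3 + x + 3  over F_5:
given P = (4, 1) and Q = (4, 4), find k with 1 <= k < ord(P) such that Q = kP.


Enumerate multiples of P until we hit Q = (4, 4):
  1P = (4, 1)
  2P = (1, 0)
  3P = (4, 4)
Match found at i = 3.

k = 3


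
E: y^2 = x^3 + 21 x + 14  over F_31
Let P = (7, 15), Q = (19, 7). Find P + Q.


P != Q, so use the chord formula.
s = (y2 - y1) / (x2 - x1) = (23) / (12) mod 31 = 20
x3 = s^2 - x1 - x2 mod 31 = 20^2 - 7 - 19 = 2
y3 = s (x1 - x3) - y1 mod 31 = 20 * (7 - 2) - 15 = 23

P + Q = (2, 23)


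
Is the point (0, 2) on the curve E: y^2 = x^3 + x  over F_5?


Check whether y^2 = x^3 + 1 x + 0 (mod 5) for (x, y) = (0, 2).
LHS: y^2 = 2^2 mod 5 = 4
RHS: x^3 + 1 x + 0 = 0^3 + 1*0 + 0 mod 5 = 0
LHS != RHS

No, not on the curve


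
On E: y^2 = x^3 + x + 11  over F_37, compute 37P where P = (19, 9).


k = 37 = 100101_2 (binary, LSB first: 101001)
Double-and-add from P = (19, 9):
  bit 0 = 1: acc = O + (19, 9) = (19, 9)
  bit 1 = 0: acc unchanged = (19, 9)
  bit 2 = 1: acc = (19, 9) + (24, 24) = (3, 2)
  bit 3 = 0: acc unchanged = (3, 2)
  bit 4 = 0: acc unchanged = (3, 2)
  bit 5 = 1: acc = (3, 2) + (0, 23) = (9, 3)

37P = (9, 3)


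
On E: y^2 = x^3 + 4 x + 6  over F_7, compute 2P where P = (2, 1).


Doubling: s = (3 x1^2 + a) / (2 y1)
s = (3*2^2 + 4) / (2*1) mod 7 = 1
x3 = s^2 - 2 x1 mod 7 = 1^2 - 2*2 = 4
y3 = s (x1 - x3) - y1 mod 7 = 1 * (2 - 4) - 1 = 4

2P = (4, 4)


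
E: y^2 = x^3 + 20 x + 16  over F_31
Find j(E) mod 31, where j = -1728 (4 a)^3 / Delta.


Delta = -16(4 a^3 + 27 b^2) mod 31 = 12
-1728 * (4 a)^3 = -1728 * (4*20)^3 mod 31 = 1
j = 1 * 12^(-1) mod 31 = 13

j = 13 (mod 31)


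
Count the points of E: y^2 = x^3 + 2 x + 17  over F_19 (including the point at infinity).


For each x in F_19, count y with y^2 = x^3 + 2 x + 17 mod 19:
  x = 0: RHS = 17, y in [6, 13]  -> 2 point(s)
  x = 1: RHS = 1, y in [1, 18]  -> 2 point(s)
  x = 5: RHS = 0, y in [0]  -> 1 point(s)
  x = 6: RHS = 17, y in [6, 13]  -> 2 point(s)
  x = 9: RHS = 4, y in [2, 17]  -> 2 point(s)
  x = 10: RHS = 11, y in [7, 12]  -> 2 point(s)
  x = 13: RHS = 17, y in [6, 13]  -> 2 point(s)
  x = 17: RHS = 5, y in [9, 10]  -> 2 point(s)
Affine points: 15. Add the point at infinity: total = 16.

#E(F_19) = 16


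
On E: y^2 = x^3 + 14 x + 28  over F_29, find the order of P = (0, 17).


Compute successive multiples of P until we hit O:
  1P = (0, 17)
  2P = (9, 10)
  3P = (7, 11)
  4P = (18, 15)
  5P = (6, 3)
  6P = (22, 15)
  7P = (13, 0)
  8P = (22, 14)
  ... (continuing to 14P)
  14P = O

ord(P) = 14


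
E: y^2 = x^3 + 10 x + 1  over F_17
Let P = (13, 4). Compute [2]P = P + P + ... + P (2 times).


k = 2 = 10_2 (binary, LSB first: 01)
Double-and-add from P = (13, 4):
  bit 0 = 0: acc unchanged = O
  bit 1 = 1: acc = O + (0, 1) = (0, 1)

2P = (0, 1)


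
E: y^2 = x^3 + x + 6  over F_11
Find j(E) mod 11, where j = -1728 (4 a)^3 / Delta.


Delta = -16(4 a^3 + 27 b^2) mod 11 = 4
-1728 * (4 a)^3 = -1728 * (4*1)^3 mod 11 = 2
j = 2 * 4^(-1) mod 11 = 6

j = 6 (mod 11)


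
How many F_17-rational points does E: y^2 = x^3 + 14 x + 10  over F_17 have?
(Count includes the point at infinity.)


For each x in F_17, count y with y^2 = x^3 + 14 x + 10 mod 17:
  x = 1: RHS = 8, y in [5, 12]  -> 2 point(s)
  x = 5: RHS = 1, y in [1, 16]  -> 2 point(s)
  x = 6: RHS = 4, y in [2, 15]  -> 2 point(s)
  x = 7: RHS = 9, y in [3, 14]  -> 2 point(s)
  x = 9: RHS = 15, y in [7, 10]  -> 2 point(s)
  x = 11: RHS = 16, y in [4, 13]  -> 2 point(s)
  x = 12: RHS = 2, y in [6, 11]  -> 2 point(s)
  x = 13: RHS = 9, y in [3, 14]  -> 2 point(s)
  x = 14: RHS = 9, y in [3, 14]  -> 2 point(s)
  x = 15: RHS = 8, y in [5, 12]  -> 2 point(s)
Affine points: 20. Add the point at infinity: total = 21.

#E(F_17) = 21


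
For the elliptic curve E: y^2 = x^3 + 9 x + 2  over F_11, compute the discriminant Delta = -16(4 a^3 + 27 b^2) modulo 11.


4 a^3 + 27 b^2 = 4*9^3 + 27*2^2 = 2916 + 108 = 3024
Delta = -16 * (3024) = -48384
Delta mod 11 = 5

Delta = 5 (mod 11)


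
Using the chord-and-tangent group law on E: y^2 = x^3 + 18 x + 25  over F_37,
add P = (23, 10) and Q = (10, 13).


P != Q, so use the chord formula.
s = (y2 - y1) / (x2 - x1) = (3) / (24) mod 37 = 14
x3 = s^2 - x1 - x2 mod 37 = 14^2 - 23 - 10 = 15
y3 = s (x1 - x3) - y1 mod 37 = 14 * (23 - 15) - 10 = 28

P + Q = (15, 28)


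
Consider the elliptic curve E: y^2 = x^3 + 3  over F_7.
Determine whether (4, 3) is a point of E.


Check whether y^2 = x^3 + 0 x + 3 (mod 7) for (x, y) = (4, 3).
LHS: y^2 = 3^2 mod 7 = 2
RHS: x^3 + 0 x + 3 = 4^3 + 0*4 + 3 mod 7 = 4
LHS != RHS

No, not on the curve


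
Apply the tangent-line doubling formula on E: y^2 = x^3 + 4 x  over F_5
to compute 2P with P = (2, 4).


Doubling: s = (3 x1^2 + a) / (2 y1)
s = (3*2^2 + 4) / (2*4) mod 5 = 2
x3 = s^2 - 2 x1 mod 5 = 2^2 - 2*2 = 0
y3 = s (x1 - x3) - y1 mod 5 = 2 * (2 - 0) - 4 = 0

2P = (0, 0)
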